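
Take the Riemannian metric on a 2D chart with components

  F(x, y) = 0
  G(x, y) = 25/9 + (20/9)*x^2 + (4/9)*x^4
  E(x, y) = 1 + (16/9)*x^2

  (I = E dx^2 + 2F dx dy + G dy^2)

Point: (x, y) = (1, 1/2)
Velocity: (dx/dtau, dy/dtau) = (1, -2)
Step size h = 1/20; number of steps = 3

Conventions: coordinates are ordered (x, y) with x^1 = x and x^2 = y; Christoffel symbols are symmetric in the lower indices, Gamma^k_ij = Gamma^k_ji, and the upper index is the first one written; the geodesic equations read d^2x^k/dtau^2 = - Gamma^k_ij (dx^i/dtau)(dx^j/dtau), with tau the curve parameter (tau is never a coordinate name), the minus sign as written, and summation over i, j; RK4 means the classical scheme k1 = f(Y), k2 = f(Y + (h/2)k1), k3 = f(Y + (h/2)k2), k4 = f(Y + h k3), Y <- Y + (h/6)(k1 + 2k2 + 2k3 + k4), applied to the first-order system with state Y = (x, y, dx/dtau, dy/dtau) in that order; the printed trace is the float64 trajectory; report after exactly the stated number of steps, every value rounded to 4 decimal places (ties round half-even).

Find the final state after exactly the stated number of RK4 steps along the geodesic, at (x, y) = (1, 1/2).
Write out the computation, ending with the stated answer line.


f(Y) = (dx/dtau, dy/dtau, -Gamma^x_ij Y'^i Y'^j, -Gamma^y_ij Y'^i Y'^j) with the Gammas evaluated at the stage position; h = 0.050000; intermediate values shown to 6 dp
step 0: x = 1.0000, y = 0.5000, dx/dtau = 1.0000, dy/dtau = -2.0000
step 1:
  k1: at (x, y) = (1.000000, 0.500000), (dx/dtau, dy/dtau) = (1.000000, -2.000000); Gamma_xxx = 0.640000, Gamma_xxy = 0.000000, Gamma_xyy = -1.120000, Gamma_yxx = 0.000000, Gamma_yxy = 0.571429, Gamma_yyy = 0.000000; k1 = (1.000000, -2.000000, 3.840000, 2.285714)
  k2: at (x, y) = (1.025000, 0.450000), (dx/dtau, dy/dtau) = (1.096000, -1.942857); Gamma_xxx = 0.635413, Gamma_xxy = 0.000000, Gamma_xyy = -1.128056, Gamma_yxx = 0.000000, Gamma_yxy = 0.577363, Gamma_yyy = 0.000000; k2 = (1.096000, -1.942857, 3.494798, 2.458841)
  k3: at (x, y) = (1.027400, 0.451429), (dx/dtau, dy/dtau) = (1.087370, -1.938529); Gamma_xxx = 0.634962, Gamma_xxy = 0.000000, Gamma_xyy = -1.128819, Gamma_yxx = 0.000000, Gamma_yxy = 0.577913, Gamma_yyy = 0.000000; k3 = (1.087370, -1.938529, 3.491221, 2.436365)
  k4: at (x, y) = (1.054368, 0.403074), (dx/dtau, dy/dtau) = (1.174561, -1.878182); Gamma_xxx = 0.629777, Gamma_xxy = 0.000000, Gamma_xyy = -1.137281, Gamma_yxx = 0.000000, Gamma_yxy = 0.583864, Gamma_yyy = 0.000000; k4 = (1.174561, -1.878182, 3.142998, 2.576053)
  Y <- Y + (h/6)(k1 + 2k2 + 2k3 + k4): x = 1.0545, y = 0.4030, dx/dtau = 1.1746, dy/dtau = -1.8779
step 2:
  k1: at (x, y) = (1.054511, 0.402992), (dx/dtau, dy/dtau) = (1.174625, -1.877899); Gamma_xxx = 0.629749, Gamma_xxy = 0.000000, Gamma_xyy = -1.137325, Gamma_yxx = 0.000000, Gamma_yxy = 0.583894, Gamma_yyy = 0.000000; k1 = (1.174625, -1.877899, 3.141887, 2.575939)
  k2: at (x, y) = (1.083876, 0.356045), (dx/dtau, dy/dtau) = (1.253172, -1.813500); Gamma_xxx = 0.623890, Gamma_xxy = 0.000000, Gamma_xyy = -1.146332, Gamma_yxx = 0.000000, Gamma_yxy = 0.589899, Gamma_yyy = 0.000000; k2 = (1.253172, -1.813500, 2.790253, 2.681241)
  k3: at (x, y) = (1.085840, 0.357655), (dx/dtau, dy/dtau) = (1.244382, -1.810867); Gamma_xxx = 0.623491, Gamma_xxy = 0.000000, Gamma_xyy = -1.146927, Gamma_yxx = 0.000000, Gamma_yxy = 0.590283, Gamma_yyy = 0.000000; k3 = (1.244382, -1.810867, 2.795583, 2.660300)
  k4: at (x, y) = (1.116730, 0.312449), (dx/dtau, dy/dtau) = (1.314404, -1.744884); Gamma_xxx = 0.617119, Gamma_xxy = 0.000000, Gamma_xyy = -1.156199, Gamma_yxx = 0.000000, Gamma_yxy = 0.596053, Gamma_yyy = 0.000000; k4 = (1.314404, -1.744884, 2.454014, 2.734072)
  Y <- Y + (h/6)(k1 + 2k2 + 2k3 + k4): x = 1.1169, y = 0.3124, dx/dtau = 1.3144, dy/dtau = -1.7446
step 3:
  k1: at (x, y) = (1.116879, 0.312396), (dx/dtau, dy/dtau) = (1.314355, -1.744623); Gamma_xxx = 0.617088, Gamma_xxy = 0.000000, Gamma_xyy = -1.156243, Gamma_yxx = 0.000000, Gamma_yxy = 0.596079, Gamma_yyy = 0.000000; k1 = (1.314355, -1.744623, 2.453230, 2.733683)
  k2: at (x, y) = (1.149738, 0.268781), (dx/dtau, dy/dtau) = (1.375686, -1.676281); Gamma_xxx = 0.610136, Gamma_xxy = 0.000000, Gamma_xyy = -1.165938, Gamma_yxx = 0.000000, Gamma_yxy = 0.601658, Gamma_yyy = 0.000000; k2 = (1.375686, -1.676281, 2.121499, 2.774890)
  k3: at (x, y) = (1.151271, 0.270489), (dx/dtau, dy/dtau) = (1.367393, -1.675250); Gamma_xxx = 0.609808, Gamma_xxy = 0.000000, Gamma_xyy = -1.166387, Gamma_yxx = 0.000000, Gamma_yxy = 0.601905, Gamma_yyy = 0.000000; k3 = (1.367393, -1.675250, 2.133227, 2.757597)
  k4: at (x, y) = (1.185248, 0.228634), (dx/dtau, dy/dtau) = (1.421016, -1.606743); Gamma_xxx = 0.602470, Gamma_xxy = 0.000000, Gamma_xyy = -1.176267, Gamma_yxx = 0.000000, Gamma_yxy = 0.607070, Gamma_yyy = 0.000000; k4 = (1.421016, -1.606743, 1.820117, 2.772136)
  Y <- Y + (h/6)(k1 + 2k2 + 2k3 + k4): x = 1.1854, y = 0.2286, dx/dtau = 1.4209, dy/dtau = -1.6065

Answer: x = 1.1854, y = 0.2286, dx/dtau = 1.4209, dy/dtau = -1.6065


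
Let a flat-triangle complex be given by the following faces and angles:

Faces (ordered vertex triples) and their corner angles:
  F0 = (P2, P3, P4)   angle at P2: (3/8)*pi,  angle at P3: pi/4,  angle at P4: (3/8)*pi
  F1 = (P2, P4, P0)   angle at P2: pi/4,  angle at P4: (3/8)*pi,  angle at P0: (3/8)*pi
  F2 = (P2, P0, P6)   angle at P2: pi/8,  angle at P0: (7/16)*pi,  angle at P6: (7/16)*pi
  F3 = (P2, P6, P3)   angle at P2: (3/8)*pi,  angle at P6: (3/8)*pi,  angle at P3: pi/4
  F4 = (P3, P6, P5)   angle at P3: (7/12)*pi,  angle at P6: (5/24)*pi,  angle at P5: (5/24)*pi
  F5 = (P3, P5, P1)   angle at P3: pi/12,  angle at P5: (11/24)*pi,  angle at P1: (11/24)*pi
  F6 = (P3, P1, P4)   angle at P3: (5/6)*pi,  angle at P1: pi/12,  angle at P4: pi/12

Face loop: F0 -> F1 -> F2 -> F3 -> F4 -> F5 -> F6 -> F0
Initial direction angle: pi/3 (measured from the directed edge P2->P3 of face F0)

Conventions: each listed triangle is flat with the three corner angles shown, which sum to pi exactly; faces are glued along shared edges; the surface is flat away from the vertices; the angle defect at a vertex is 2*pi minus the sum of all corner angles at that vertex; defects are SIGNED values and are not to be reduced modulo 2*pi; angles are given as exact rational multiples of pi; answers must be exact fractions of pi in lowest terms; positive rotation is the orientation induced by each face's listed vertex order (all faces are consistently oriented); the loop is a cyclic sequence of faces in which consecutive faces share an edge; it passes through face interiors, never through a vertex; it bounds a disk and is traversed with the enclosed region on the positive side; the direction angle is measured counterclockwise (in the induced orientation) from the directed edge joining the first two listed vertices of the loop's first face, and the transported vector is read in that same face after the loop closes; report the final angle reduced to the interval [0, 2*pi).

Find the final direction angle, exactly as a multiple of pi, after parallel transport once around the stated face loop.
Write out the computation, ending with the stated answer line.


enclosed vertex P2: corner angles sum to (9/8)*pi, defect = 2*pi - (9/8)*pi = (7/8)*pi
enclosed vertex P3: corner angles sum to 2*pi, defect = 2*pi - 2*pi = 0
the final direction is the initial angle plus the enclosed defects, taken mod 2*pi in the induced orientation
final angle = pi/3 + (7/8)*pi = (29/24)*pi (mod 2*pi)

Answer: final direction angle = (29/24)*pi


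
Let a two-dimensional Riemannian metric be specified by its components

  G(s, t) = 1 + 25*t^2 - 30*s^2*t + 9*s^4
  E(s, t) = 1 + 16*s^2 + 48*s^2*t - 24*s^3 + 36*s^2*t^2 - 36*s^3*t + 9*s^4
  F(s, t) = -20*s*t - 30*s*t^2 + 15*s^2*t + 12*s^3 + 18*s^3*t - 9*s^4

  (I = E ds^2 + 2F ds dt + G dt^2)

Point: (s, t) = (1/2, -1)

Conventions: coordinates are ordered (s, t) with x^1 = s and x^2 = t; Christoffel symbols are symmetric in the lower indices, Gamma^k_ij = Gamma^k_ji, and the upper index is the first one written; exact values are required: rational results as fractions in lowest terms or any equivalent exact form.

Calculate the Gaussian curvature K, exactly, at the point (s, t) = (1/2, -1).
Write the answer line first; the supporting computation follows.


Answer: K = 1024/88209

E = 65/16, F = -161/16, G = 545/16, EG - F^2 = 297/8 at the point
E_s = 35/2, E_t = -21/2, F_s = -34, F_t = 26, G_s = 69/2, G_t = -115/2
E_tt = 18, F_st = 137/2, G_ss = 87
Evaluate Brioschi's two determinant matrices M1, M2 and divide by (EG - F^2)^2.
M1 = [[-E_tt/2 + F_st - G_ss/2, E_s/2, F_s - E_t/2], [F_t - G_s/2, E, F], [G_t/2, F, G]] = [[16, 35/4, -115/4], [35/4, 65/16, -161/16], [-115/4, -161/16, 545/16]]; det M1 = -2473/8
M2 = [[0, E_t/2, G_s/2], [E_t/2, E, F], [G_s/2, F, G]] = [[0, -21/4, 69/4], [-21/4, 65/16, -161/16], [69/4, -161/16, 545/16]]; det M2 = -2601/8
det M1 - det M2 = 16; K = 16 / (297/8)^2 = 1024/88209


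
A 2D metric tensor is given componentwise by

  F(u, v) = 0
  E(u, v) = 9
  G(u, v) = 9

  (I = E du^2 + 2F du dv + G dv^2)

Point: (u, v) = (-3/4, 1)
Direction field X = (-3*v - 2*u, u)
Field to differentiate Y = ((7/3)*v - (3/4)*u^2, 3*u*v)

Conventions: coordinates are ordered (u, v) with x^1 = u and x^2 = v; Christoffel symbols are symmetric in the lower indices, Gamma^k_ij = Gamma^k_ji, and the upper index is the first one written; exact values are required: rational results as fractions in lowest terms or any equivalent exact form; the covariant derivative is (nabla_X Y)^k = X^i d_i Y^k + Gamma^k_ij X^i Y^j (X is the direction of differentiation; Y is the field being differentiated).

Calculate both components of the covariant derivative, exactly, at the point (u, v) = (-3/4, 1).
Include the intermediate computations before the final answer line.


E = 9, F = 0, G = 9 at the point
E_u = 0, E_v = 0, F_u = 0, F_v = 0, G_u = 0, G_v = 0
EG - F^2 = 81;  g^inv = (1/81) * [[9, 0], [0, 9]]
first-kind symbols [ij,l] = (1/2)(d_i g_jl + d_j g_il - d_l g_ij): [uu,u] = E_u/2 = 0, [uu,v] = F_u - E_v/2 = 0, [uv,u] = E_v/2 = 0, [uv,v] = G_u/2 = 0, [vv,u] = F_v - G_u/2 = 0, [vv,v] = G_v/2 = 0
Gamma^u_ij = (G*[ij,u] - F*[ij,v])/(EG - F^2), Gamma^v_ij = (E*[ij,v] - F*[ij,u])/(EG - F^2)
Gamma_uuu = 0, Gamma_uuv = 0, Gamma_uvv = 0, Gamma_vuu = 0, Gamma_vuv = 0, Gamma_vvv = 0
X = (-3/2, -3/4), Y = (367/192, -9/4) at the point

Answer: (nabla_X Y)^u = -55/16, (nabla_X Y)^v = -45/16


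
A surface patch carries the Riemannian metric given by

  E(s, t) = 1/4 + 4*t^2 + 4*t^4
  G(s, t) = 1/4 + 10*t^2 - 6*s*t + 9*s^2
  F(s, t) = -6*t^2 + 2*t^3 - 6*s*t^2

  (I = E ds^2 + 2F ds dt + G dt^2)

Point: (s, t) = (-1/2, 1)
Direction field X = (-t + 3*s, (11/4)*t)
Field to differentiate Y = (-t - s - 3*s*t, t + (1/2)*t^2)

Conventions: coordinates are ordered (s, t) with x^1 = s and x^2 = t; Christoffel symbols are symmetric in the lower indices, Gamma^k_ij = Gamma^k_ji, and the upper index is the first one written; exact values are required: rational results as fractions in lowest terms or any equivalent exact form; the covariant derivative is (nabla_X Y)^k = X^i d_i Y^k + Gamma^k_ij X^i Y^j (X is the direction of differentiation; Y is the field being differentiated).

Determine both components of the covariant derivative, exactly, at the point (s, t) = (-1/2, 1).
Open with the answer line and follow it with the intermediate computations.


Answer: (nabla_X Y)^s = 117547/8120, (nabla_X Y)^t = 98639/8120

E = 33/4, F = -1, G = 31/2 at the point
E_s = 0, E_t = 24, F_s = -6, F_t = 0, G_s = -15, G_t = 23
EG - F^2 = 1015/8;  g^inv = (8/1015) * [[31/2, 1], [1, 33/4]]
first-kind symbols [ij,l] = (1/2)(d_i g_jl + d_j g_il - d_l g_ij): [ss,s] = E_s/2 = 0, [ss,t] = F_s - E_t/2 = -18, [st,s] = E_t/2 = 12, [st,t] = G_s/2 = -15/2, [tt,s] = F_t - G_s/2 = 15/2, [tt,t] = G_t/2 = 23/2
Gamma^s_ij = (G*[ij,s] - F*[ij,t])/(EG - F^2), Gamma^t_ij = (E*[ij,t] - F*[ij,s])/(EG - F^2)
Gamma_sss = -144/1015, Gamma_sst = 204/145, Gamma_stt = 146/145, Gamma_tss = -1188/1015, Gamma_tst = -57/145, Gamma_ttt = 117/145
X = (-5/2, 11/4), Y = (1, 3/2) at the point


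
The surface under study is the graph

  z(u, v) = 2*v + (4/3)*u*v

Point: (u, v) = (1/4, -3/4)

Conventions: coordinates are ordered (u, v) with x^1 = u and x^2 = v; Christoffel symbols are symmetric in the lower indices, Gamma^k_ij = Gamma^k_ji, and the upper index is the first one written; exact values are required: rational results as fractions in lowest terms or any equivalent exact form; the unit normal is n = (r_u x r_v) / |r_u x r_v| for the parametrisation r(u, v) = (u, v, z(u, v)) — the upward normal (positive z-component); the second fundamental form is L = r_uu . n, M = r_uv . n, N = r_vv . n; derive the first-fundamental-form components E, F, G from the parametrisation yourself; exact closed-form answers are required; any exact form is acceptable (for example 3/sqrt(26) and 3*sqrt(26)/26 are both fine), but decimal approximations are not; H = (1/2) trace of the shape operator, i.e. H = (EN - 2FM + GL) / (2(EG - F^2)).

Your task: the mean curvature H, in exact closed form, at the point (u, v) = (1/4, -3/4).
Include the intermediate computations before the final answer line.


z_u = -1, z_v = 7/3, z_uu = 0, z_uv = 4/3, z_vv = 0
E = 2, F = -7/3, G = 58/9; answer radicand W^2 = 67/9
unnormalised second-form numerators: l = 0, m = 4/3, n = 0; L = l/sqrt(67/9), and similarly M = m/sqrt(W^2), N = n/sqrt(W^2)
H = (E*n - 2*F*m + G*l) / (2*(EG - F^2)*sqrt(W^2)); E*n - 2*F*m + G*l = 56/9, EG - F^2 = 67/9, so H = (28/67)/sqrt(67/9)

Answer: H = 84*sqrt(67)/4489


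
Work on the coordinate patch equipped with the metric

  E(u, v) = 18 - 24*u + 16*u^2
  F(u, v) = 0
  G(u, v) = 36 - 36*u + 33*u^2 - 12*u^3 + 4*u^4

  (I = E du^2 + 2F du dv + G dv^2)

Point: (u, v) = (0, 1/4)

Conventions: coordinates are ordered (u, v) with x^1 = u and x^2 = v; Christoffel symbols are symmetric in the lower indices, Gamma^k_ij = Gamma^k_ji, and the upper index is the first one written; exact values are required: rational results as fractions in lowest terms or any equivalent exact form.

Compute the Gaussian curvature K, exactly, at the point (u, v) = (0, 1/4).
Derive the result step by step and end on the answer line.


E = 18, F = 0, G = 36, EG - F^2 = 648 at the point
E_u = -24, E_v = 0, F_u = 0, F_v = 0, G_u = -36, G_v = 0
E_vv = 0, F_uv = 0, G_uu = 66
Using the Brioschi determinant formula for K from the metric derivatives:
M1 = [[-E_vv/2 + F_uv - G_uu/2, E_u/2, F_u - E_v/2], [F_v - G_u/2, E, F], [G_v/2, F, G]] = [[-33, -12, 0], [18, 18, 0], [0, 0, 36]]; det M1 = -13608
M2 = [[0, E_v/2, G_u/2], [E_v/2, E, F], [G_u/2, F, G]] = [[0, 0, -18], [0, 18, 0], [-18, 0, 36]]; det M2 = -5832
det M1 - det M2 = -7776; K = -7776 / (648)^2 = -1/54

Answer: K = -1/54


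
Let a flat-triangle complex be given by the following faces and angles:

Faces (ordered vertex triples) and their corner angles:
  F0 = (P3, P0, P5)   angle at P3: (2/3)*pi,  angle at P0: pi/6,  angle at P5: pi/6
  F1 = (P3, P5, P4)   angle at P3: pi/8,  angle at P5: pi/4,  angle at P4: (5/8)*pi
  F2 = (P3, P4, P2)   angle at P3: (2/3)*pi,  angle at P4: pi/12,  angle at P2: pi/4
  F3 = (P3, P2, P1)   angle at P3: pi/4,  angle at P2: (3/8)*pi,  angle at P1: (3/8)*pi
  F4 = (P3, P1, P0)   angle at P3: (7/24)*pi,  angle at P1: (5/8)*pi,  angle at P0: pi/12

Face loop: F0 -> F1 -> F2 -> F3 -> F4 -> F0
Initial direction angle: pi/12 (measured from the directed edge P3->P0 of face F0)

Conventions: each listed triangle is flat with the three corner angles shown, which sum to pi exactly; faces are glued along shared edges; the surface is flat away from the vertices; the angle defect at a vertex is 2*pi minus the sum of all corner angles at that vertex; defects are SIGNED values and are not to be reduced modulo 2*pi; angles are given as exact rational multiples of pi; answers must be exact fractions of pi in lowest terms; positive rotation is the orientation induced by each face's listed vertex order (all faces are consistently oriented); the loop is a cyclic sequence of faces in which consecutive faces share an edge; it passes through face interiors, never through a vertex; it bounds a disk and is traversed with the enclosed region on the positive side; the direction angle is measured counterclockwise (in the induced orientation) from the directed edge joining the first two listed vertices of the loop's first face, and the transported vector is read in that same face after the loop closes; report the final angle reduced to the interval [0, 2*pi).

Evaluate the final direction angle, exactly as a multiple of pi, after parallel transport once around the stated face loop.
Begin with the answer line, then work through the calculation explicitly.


Answer: final direction angle = pi/12

enclosed vertex P3: corner angles sum to 2*pi, defect = 2*pi - 2*pi = 0
final direction = starting direction + enclosed defect total, reduced mod 2*pi (induced orientation)
final angle = pi/12 + 0 = pi/12 (mod 2*pi)


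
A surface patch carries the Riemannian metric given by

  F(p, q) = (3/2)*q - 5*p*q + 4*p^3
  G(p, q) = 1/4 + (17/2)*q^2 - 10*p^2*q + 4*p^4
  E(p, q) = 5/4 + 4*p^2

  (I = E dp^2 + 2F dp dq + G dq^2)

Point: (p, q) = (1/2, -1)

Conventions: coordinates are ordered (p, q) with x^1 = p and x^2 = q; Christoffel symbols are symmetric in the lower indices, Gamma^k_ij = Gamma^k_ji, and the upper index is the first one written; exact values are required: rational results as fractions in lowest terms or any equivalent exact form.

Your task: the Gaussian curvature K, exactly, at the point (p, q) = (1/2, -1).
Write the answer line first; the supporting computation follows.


Answer: K = -12280/35721

E = 9/4, F = 3/2, G = 23/2, EG - F^2 = 189/8 at the point
E_p = 4, E_q = 0, F_p = 8, F_q = -1, G_p = 12, G_q = -39/2
E_qq = 0, F_pq = -5, G_pp = 32
K follows from Brioschi's formula, (det M1 - det M2)/(EG - F^2)^2.
M1 = [[-E_qq/2 + F_pq - G_pp/2, E_p/2, F_p - E_q/2], [F_q - G_p/2, E, F], [G_q/2, F, G]] = [[-21, 2, 8], [-7, 9/4, 3/2], [-39/4, 3/2, 23/2]]; det M1 = -2183/8
M2 = [[0, E_q/2, G_p/2], [E_q/2, E, F], [G_p/2, F, G]] = [[0, 0, 6], [0, 9/4, 3/2], [6, 3/2, 23/2]]; det M2 = -81
det M1 - det M2 = -1535/8; K = -1535/8 / (189/8)^2 = -12280/35721


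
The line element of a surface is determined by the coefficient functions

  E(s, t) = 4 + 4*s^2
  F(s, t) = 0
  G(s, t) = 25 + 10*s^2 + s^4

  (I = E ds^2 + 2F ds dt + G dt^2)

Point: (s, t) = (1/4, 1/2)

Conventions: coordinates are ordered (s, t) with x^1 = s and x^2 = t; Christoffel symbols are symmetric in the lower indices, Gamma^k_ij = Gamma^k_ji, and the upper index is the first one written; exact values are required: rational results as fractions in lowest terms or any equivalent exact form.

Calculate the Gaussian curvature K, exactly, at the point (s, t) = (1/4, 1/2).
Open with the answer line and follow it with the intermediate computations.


Answer: K = -2048/23409

E = 17/4, F = 0, G = 6561/256, EG - F^2 = 111537/1024 at the point
E_s = 2, E_t = 0, F_s = 0, F_t = 0, G_s = 81/16, G_t = 0
E_tt = 0, F_st = 0, G_ss = 83/4
Apply the Brioschi formula K = (det M1 - det M2)/(EG - F^2)^2 over the derivative matrices of E, F, G.
M1 = [[-E_tt/2 + F_st - G_ss/2, E_s/2, F_s - E_t/2], [F_t - G_s/2, E, F], [G_t/2, F, G]] = [[-83/8, 1, 0], [-81/32, 17/4, 0], [0, 0, 6561/256]]; det M1 = -4363065/4096
M2 = [[0, E_t/2, G_s/2], [E_t/2, E, F], [G_s/2, F, G]] = [[0, 0, 81/32], [0, 17/4, 0], [81/32, 0, 6561/256]]; det M2 = -111537/4096
det M1 - det M2 = -531441/512; K = -531441/512 / (111537/1024)^2 = -2048/23409


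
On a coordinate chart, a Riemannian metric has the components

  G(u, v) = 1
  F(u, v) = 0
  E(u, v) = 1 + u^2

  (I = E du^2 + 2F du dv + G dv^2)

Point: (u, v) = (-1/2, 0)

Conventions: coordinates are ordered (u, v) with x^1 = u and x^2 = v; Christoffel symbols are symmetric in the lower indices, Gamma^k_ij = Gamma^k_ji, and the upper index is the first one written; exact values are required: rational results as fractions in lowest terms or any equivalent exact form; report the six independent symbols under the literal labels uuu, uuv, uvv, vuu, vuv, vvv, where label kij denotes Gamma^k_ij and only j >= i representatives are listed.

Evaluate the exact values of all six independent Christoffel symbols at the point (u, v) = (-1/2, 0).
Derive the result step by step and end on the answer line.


E = 5/4, F = 0, G = 1 at the point
E_u = -1, E_v = 0, F_u = 0, F_v = 0, G_u = 0, G_v = 0
EG - F^2 = 5/4;  g^inv = (4/5) * [[1, 0], [0, 5/4]]
first-kind symbols [ij,l] = (1/2)(d_i g_jl + d_j g_il - d_l g_ij): [uu,u] = E_u/2 = -1/2, [uu,v] = F_u - E_v/2 = 0, [uv,u] = E_v/2 = 0, [uv,v] = G_u/2 = 0, [vv,u] = F_v - G_u/2 = 0, [vv,v] = G_v/2 = 0
Gamma^u_ij = (G*[ij,u] - F*[ij,v])/(EG - F^2), Gamma^v_ij = (E*[ij,v] - F*[ij,u])/(EG - F^2)

Answer: Gamma_uuu = -2/5, Gamma_uuv = 0, Gamma_uvv = 0, Gamma_vuu = 0, Gamma_vuv = 0, Gamma_vvv = 0


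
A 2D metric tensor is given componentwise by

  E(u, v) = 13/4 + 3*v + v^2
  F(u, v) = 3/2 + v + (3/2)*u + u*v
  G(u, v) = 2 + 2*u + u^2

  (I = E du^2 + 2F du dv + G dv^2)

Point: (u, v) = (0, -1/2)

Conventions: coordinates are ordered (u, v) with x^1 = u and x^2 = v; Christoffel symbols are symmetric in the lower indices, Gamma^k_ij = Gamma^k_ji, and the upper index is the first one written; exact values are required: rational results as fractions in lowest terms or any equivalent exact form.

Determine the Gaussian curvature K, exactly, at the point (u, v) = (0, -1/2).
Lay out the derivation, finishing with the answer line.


E = 2, F = 1, G = 2, EG - F^2 = 3 at the point
E_u = 0, E_v = 2, F_u = 1, F_v = 1, G_u = 2, G_v = 0
E_vv = 2, F_uv = 1, G_uu = 2
K follows from Brioschi's formula, (det M1 - det M2)/(EG - F^2)^2.
M1 = [[-E_vv/2 + F_uv - G_uu/2, E_u/2, F_u - E_v/2], [F_v - G_u/2, E, F], [G_v/2, F, G]] = [[-1, 0, 0], [0, 2, 1], [0, 1, 2]]; det M1 = -3
M2 = [[0, E_v/2, G_u/2], [E_v/2, E, F], [G_u/2, F, G]] = [[0, 1, 1], [1, 2, 1], [1, 1, 2]]; det M2 = -2
det M1 - det M2 = -1; K = -1 / (3)^2 = -1/9

Answer: K = -1/9


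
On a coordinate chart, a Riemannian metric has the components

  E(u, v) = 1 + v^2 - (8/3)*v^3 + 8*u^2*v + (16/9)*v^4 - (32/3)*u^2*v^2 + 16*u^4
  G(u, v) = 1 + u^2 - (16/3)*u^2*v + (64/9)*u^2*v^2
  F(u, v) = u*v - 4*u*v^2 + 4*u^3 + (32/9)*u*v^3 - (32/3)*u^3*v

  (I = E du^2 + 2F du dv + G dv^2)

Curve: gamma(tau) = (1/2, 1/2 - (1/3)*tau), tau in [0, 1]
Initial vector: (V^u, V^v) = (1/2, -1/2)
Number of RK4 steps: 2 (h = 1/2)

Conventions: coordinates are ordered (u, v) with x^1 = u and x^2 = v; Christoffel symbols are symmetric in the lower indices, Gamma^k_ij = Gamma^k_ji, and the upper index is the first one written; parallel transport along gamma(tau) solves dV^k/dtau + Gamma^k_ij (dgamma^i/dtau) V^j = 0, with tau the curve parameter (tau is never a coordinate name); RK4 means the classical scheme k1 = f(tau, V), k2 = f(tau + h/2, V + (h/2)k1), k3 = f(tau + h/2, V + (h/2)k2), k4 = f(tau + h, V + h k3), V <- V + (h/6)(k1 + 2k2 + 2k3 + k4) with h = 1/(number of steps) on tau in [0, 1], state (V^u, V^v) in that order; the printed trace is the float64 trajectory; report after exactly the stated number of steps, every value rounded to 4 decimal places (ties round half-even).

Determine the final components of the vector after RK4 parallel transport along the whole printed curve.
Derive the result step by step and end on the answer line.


gamma'(tau) = (0, -1/3); f(tau, V)^k = -Gamma^k_ij(gamma(tau)) gamma'^i(tau) V^j; h = 1/2; intermediate values shown to 6 dp
curve data and Christoffel symbols at the stage parameters:
  tau = 0.000000: gamma = (0.500000, 0.500000), gamma' = (0.000000, -0.333333); Gamma_uuu = 1.953488, Gamma_uuv = -0.162791, Gamma_uvv = -0.651163, Gamma_vuu = -0.279070, Gamma_vuv = 0.023256, Gamma_vvv = 0.093023
  tau = 0.250000: gamma = (0.500000, 0.416667), gamma' = (0.000000, -0.333333); Gamma_uuu = 1.968950, Gamma_uuv = -0.054693, Gamma_uvv = -0.656317, Gamma_vuu = -0.092295, Gamma_vuv = 0.002564, Gamma_vvv = 0.030765
  tau = 0.500000: gamma = (0.500000, 0.333333), gamma' = (0.000000, -0.333333); Gamma_uuu = 1.968950, Gamma_uuv = 0.054693, Gamma_uvv = -0.656317, Gamma_vuu = 0.092295, Gamma_vuv = 0.002564, Gamma_vvv = -0.030765
  tau = 0.750000: gamma = (0.500000, 0.250000), gamma' = (0.000000, -0.333333); Gamma_uuu = 1.953488, Gamma_uuv = 0.162791, Gamma_uvv = -0.651163, Gamma_vuu = 0.279070, Gamma_vuv = 0.023256, Gamma_vvv = -0.093023
  tau = 1.000000: gamma = (0.500000, 0.166667), gamma' = (0.000000, -0.333333); Gamma_uuu = 1.920140, Gamma_uuv = 0.266686, Gamma_uvv = -0.640047, Gamma_vuu = 0.472166, Gamma_vuv = 0.065579, Gamma_vvv = -0.157389
step 0: V^u = 0.5000, V^v = -0.5000
step 1: k1 = (0.081395, -0.011628), k2 = (0.100536, -0.004713), k3 = (0.100070, -0.004691), k4 = (0.119927, 0.005622); V <- V + (h/6)(k1 + 2k2 + 2k3 + k4): V^u = 0.5502, V^v = -0.5021
step 2: k1 = (0.119869, 0.005619), k2 = (0.140154, 0.020022), k3 = (0.139647, 0.019950), k4 = (0.160106, 0.039370); V <- V + (h/6)(k1 + 2k2 + 2k3 + k4): V^u = 0.6202, V^v = -0.4917

Answer: V^u = 0.6202, V^v = -0.4917


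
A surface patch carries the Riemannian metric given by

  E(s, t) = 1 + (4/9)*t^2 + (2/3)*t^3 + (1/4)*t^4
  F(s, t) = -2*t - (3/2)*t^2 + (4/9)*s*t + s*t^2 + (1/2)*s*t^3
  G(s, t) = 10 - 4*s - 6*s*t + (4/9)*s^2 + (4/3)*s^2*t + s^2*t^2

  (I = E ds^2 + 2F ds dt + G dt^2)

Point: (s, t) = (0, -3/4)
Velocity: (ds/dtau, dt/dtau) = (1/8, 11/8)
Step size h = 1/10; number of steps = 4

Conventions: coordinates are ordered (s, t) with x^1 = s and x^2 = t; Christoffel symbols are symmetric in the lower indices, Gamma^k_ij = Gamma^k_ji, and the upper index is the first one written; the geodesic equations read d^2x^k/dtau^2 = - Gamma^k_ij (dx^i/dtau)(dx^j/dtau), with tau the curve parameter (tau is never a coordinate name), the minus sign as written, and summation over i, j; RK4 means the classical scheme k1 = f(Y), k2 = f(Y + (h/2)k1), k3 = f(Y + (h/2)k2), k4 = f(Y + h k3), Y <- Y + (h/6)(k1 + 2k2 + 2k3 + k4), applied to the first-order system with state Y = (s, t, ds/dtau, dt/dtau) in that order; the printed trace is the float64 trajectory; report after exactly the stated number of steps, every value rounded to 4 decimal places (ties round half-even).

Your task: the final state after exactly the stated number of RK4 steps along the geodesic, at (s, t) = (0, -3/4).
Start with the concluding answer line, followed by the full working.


Answer: s = 0.0501, t = -0.1984, ds/dtau = 0.1258, dt/dtau = 1.3887

f(Y) = (ds/dtau, dt/dtau, -Gamma^s_ij Y'^i Y'^j, -Gamma^t_ij Y'^i Y'^j) with the Gammas evaluated at the stage position; h = 0.100000; intermediate values shown to 6 dp
step 0: s = 0.0000, t = -0.7500, ds/dtau = 0.1250, dt/dtau = 1.3750
step 1:
  k1: at (s, t) = (0.000000, -0.750000), (ds/dtau, dt/dtau) = (0.125000, 1.375000); Gamma_sss = 0.000000, Gamma_sst = 0.001814, Gamma_stt = 0.000000, Gamma_tss = 0.000000, Gamma_tst = 0.024881, Gamma_ttt = 0.000000; k1 = (0.125000, 1.375000, -0.000624, -0.008553)
  k2: at (s, t) = (0.006250, -0.681250), (ds/dtau, dt/dtau) = (0.124969, 1.374572); Gamma_sss = 0.000000, Gamma_sst = 0.000322, Gamma_stt = -0.000138, Gamma_tss = 0.000000, Gamma_tst = 0.004353, Gamma_ttt = -0.001866; k2 = (0.124969, 1.374572, 0.000150, 0.002030)
  k3: at (s, t) = (0.006248, -0.681271), (ds/dtau, dt/dtau) = (0.125008, 1.375101); Gamma_sss = 0.000000, Gamma_sst = 0.000323, Gamma_stt = -0.000138, Gamma_tss = 0.000000, Gamma_tst = 0.004360, Gamma_ttt = -0.001865; k3 = (0.125008, 1.375101, 0.000150, 0.002028)
  k4: at (s, t) = (0.012501, -0.612490), (ds/dtau, dt/dtau) = (0.125015, 1.375203); Gamma_sss = 0.000000, Gamma_sst = -0.001191, Gamma_stt = -0.000275, Gamma_tss = 0.000000, Gamma_tst = -0.016177, Gamma_ttt = -0.003733; k4 = (0.125015, 1.375203, 0.000929, 0.012622)
  Y <- Y + (h/6)(k1 + 2k2 + 2k3 + k4): s = 0.0125, t = -0.6125, ds/dtau = 0.1250, dt/dtau = 1.3752
step 2:
  k1: at (s, t) = (0.012499, -0.612507), (ds/dtau, dt/dtau) = (0.125015, 1.375203); Gamma_sss = 0.000000, Gamma_sst = -0.001190, Gamma_stt = -0.000275, Gamma_tss = 0.000000, Gamma_tst = -0.016172, Gamma_ttt = -0.003732; k1 = (0.125015, 1.375203, 0.000929, 0.012619)
  k2: at (s, t) = (0.018750, -0.543747), (ds/dtau, dt/dtau) = (0.125062, 1.375834); Gamma_sss = 0.000000, Gamma_sst = -0.002630, Gamma_stt = -0.000401, Gamma_tss = 0.000000, Gamma_tst = -0.036729, Gamma_ttt = -0.005603; k2 = (0.125062, 1.375834, 0.001665, 0.023245)
  k3: at (s, t) = (0.018753, -0.543716), (ds/dtau, dt/dtau) = (0.125098, 1.376365); Gamma_sss = 0.000000, Gamma_sst = -0.002631, Gamma_stt = -0.000401, Gamma_tss = 0.000000, Gamma_tst = -0.036738, Gamma_ttt = -0.005603; k3 = (0.125098, 1.376365, 0.001666, 0.023266)
  k4: at (s, t) = (0.025009, -0.474871), (ds/dtau, dt/dtau) = (0.125182, 1.377530); Gamma_sss = 0.000000, Gamma_sst = -0.003904, Gamma_stt = -0.000509, Gamma_tss = 0.000000, Gamma_tst = -0.057373, Gamma_ttt = -0.007481; k4 = (0.125182, 1.377530, 0.002313, 0.033983)
  Y <- Y + (h/6)(k1 + 2k2 + 2k3 + k4): s = 0.0250, t = -0.4749, ds/dtau = 0.1252, dt/dtau = 1.3775
step 3:
  k1: at (s, t) = (0.025008, -0.474889), (ds/dtau, dt/dtau) = (0.125180, 1.377530); Gamma_sss = 0.000000, Gamma_sst = -0.003904, Gamma_stt = -0.000509, Gamma_tss = 0.000000, Gamma_tst = -0.057368, Gamma_ttt = -0.007481; k1 = (0.125180, 1.377530, 0.002312, 0.033981)
  k2: at (s, t) = (0.031267, -0.406012), (ds/dtau, dt/dtau) = (0.125296, 1.379229); Gamma_sss = 0.000000, Gamma_sst = -0.004913, Gamma_stt = -0.000589, Gamma_tss = 0.000000, Gamma_tst = -0.078089, Gamma_ttt = -0.009367; k2 = (0.125296, 1.379229, 0.002819, 0.044808)
  k3: at (s, t) = (0.031273, -0.405927), (ds/dtau, dt/dtau) = (0.125321, 1.379771); Gamma_sss = 0.000000, Gamma_sst = -0.004914, Gamma_stt = -0.000589, Gamma_tss = 0.000000, Gamma_tst = -0.078114, Gamma_ttt = -0.009369; k3 = (0.125321, 1.379771, 0.002822, 0.044850)
  k4: at (s, t) = (0.037540, -0.336912), (ds/dtau, dt/dtau) = (0.125462, 1.382015); Gamma_sss = 0.000000, Gamma_sst = -0.005561, Gamma_stt = -0.000633, Gamma_tss = 0.000000, Gamma_tst = -0.098973, Gamma_ttt = -0.011267; k4 = (0.125462, 1.382015, 0.003137, 0.055842)
  Y <- Y + (h/6)(k1 + 2k2 + 2k3 + k4): s = 0.0375, t = -0.3369, ds/dtau = 0.1255, dt/dtau = 1.3820
step 4:
  k1: at (s, t) = (0.037539, -0.336930), (ds/dtau, dt/dtau) = (0.125459, 1.382016); Gamma_sss = 0.000000, Gamma_sst = -0.005560, Gamma_stt = -0.000633, Gamma_tss = 0.000000, Gamma_tst = -0.098968, Gamma_ttt = -0.011267; k1 = (0.125459, 1.382016, 0.003137, 0.055839)
  k2: at (s, t) = (0.043812, -0.267829), (ds/dtau, dt/dtau) = (0.125616, 1.384808); Gamma_sss = 0.000000, Gamma_sst = -0.005739, Gamma_stt = -0.000630, Gamma_tss = 0.000000, Gamma_tst = -0.119964, Gamma_ttt = -0.013178; k2 = (0.125616, 1.384808, 0.003206, 0.067008)
  k3: at (s, t) = (0.043820, -0.267689), (ds/dtau, dt/dtau) = (0.125619, 1.385366); Gamma_sss = 0.000000, Gamma_sst = -0.005739, Gamma_stt = -0.000630, Gamma_tss = 0.000000, Gamma_tst = -0.120007, Gamma_ttt = -0.013180; k3 = (0.125619, 1.385366, 0.003207, 0.067066)
  k4: at (s, t) = (0.050101, -0.198393), (ds/dtau, dt/dtau) = (0.125780, 1.388722); Gamma_sss = 0.000000, Gamma_sst = -0.005340, Gamma_stt = -0.000571, Gamma_tss = 0.000000, Gamma_tst = -0.141184, Gamma_ttt = -0.015105; k4 = (0.125780, 1.388722, 0.002967, 0.078454)
  Y <- Y + (h/6)(k1 + 2k2 + 2k3 + k4): s = 0.0501, t = -0.1984, ds/dtau = 0.1258, dt/dtau = 1.3887


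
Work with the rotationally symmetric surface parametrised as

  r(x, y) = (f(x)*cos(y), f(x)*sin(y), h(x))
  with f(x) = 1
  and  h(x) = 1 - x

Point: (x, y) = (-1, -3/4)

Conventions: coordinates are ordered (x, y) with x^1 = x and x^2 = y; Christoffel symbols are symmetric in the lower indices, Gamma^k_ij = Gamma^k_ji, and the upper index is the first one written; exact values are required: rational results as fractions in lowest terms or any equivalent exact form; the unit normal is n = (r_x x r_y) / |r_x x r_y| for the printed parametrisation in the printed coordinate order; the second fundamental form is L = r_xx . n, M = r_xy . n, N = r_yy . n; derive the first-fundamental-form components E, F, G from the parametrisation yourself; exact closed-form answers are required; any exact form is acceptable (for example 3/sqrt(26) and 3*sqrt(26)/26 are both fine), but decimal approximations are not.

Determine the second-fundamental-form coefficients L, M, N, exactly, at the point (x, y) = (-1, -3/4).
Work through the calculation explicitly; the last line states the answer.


f = 1, f' = 0, f'' = 0, h' = -1, h'' = 0
E = 1, F = 0, G = 1; answer radicand W^2 = 1
unnormalised second-form numerators: l = 0, m = 0, n = -1; L = l/sqrt(1), and similarly M = m/sqrt(W^2), N = n/sqrt(W^2)

Answer: L = 0, M = 0, N = -1


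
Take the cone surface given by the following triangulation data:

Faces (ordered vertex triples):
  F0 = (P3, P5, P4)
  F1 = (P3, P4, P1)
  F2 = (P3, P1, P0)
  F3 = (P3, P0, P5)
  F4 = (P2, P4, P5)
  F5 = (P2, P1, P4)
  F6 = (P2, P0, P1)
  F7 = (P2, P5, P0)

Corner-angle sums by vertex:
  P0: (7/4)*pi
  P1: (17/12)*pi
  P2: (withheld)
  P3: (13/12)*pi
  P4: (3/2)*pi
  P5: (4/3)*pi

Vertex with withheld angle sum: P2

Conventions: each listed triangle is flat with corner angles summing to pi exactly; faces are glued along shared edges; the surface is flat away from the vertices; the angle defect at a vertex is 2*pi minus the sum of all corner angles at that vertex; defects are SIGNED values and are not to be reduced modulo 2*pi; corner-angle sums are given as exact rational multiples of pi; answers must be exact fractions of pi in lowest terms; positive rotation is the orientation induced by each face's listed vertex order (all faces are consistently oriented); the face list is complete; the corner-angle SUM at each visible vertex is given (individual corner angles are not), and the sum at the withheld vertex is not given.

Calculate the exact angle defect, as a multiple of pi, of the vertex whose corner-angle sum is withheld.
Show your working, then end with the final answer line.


V = 6, E = 12, F = 8; chi = V - E + F = 2
Gauss-Bonnet: total defect = 2*pi*chi = 4*pi; visible defects sum to (35/12)*pi

Answer: defect(P2) = (13/12)*pi


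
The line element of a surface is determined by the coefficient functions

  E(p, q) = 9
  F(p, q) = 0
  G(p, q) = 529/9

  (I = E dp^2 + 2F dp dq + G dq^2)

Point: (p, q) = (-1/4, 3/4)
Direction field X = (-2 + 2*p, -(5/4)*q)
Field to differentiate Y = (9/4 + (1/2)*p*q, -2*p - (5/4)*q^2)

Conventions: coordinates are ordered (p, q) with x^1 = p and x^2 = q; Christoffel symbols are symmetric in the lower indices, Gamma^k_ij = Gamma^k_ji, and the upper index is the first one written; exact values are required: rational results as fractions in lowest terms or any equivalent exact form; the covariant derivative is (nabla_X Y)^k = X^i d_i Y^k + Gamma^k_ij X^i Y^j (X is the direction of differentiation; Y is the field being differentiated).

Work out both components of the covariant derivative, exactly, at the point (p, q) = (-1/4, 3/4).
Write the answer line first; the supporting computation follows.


Answer: (nabla_X Y)^p = -105/128, (nabla_X Y)^q = 865/128

E = 9, F = 0, G = 529/9 at the point
E_p = 0, E_q = 0, F_p = 0, F_q = 0, G_p = 0, G_q = 0
EG - F^2 = 529;  g^inv = (1/529) * [[529/9, 0], [0, 9]]
first-kind symbols [ij,l] = (1/2)(d_i g_jl + d_j g_il - d_l g_ij): [pp,p] = E_p/2 = 0, [pp,q] = F_p - E_q/2 = 0, [pq,p] = E_q/2 = 0, [pq,q] = G_p/2 = 0, [qq,p] = F_q - G_p/2 = 0, [qq,q] = G_q/2 = 0
Gamma^p_ij = (G*[ij,p] - F*[ij,q])/(EG - F^2), Gamma^q_ij = (E*[ij,q] - F*[ij,p])/(EG - F^2)
Gamma_ppp = 0, Gamma_ppq = 0, Gamma_pqq = 0, Gamma_qpp = 0, Gamma_qpq = 0, Gamma_qqq = 0
X = (-5/2, -15/16), Y = (69/32, -13/64) at the point


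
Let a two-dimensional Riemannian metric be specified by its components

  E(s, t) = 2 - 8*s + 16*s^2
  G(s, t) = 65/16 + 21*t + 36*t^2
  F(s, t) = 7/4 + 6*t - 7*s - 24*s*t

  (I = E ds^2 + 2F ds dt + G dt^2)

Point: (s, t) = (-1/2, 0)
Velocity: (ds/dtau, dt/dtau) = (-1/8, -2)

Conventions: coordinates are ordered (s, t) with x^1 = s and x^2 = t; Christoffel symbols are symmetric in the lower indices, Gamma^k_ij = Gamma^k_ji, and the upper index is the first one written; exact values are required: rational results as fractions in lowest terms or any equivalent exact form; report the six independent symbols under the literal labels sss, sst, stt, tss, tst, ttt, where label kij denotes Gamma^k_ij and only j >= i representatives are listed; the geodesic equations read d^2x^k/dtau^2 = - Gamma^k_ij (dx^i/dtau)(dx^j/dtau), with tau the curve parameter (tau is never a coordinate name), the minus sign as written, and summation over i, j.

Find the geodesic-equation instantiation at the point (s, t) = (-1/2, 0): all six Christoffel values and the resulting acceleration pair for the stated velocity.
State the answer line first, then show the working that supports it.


Answer: Gamma_sss = -192/209, Gamma_sst = 0, Gamma_stt = 288/209, Gamma_tss = -112/209, Gamma_tst = 0, Gamma_ttt = 168/209; accelerations (d^2s/dtau^2, d^2t/dtau^2) = (-1149/209, -2681/836)

E = 10, F = 21/4, G = 65/16 at the point
E_s = -24, E_t = 0, F_s = -7, F_t = 18, G_s = 0, G_t = 21
EG - F^2 = 209/16;  g^inv = (16/209) * [[65/16, -21/4], [-21/4, 10]]
first-kind symbols [ij,l] = (1/2)(d_i g_jl + d_j g_il - d_l g_ij): [ss,s] = E_s/2 = -12, [ss,t] = F_s - E_t/2 = -7, [st,s] = E_t/2 = 0, [st,t] = G_s/2 = 0, [tt,s] = F_t - G_s/2 = 18, [tt,t] = G_t/2 = 21/2
Gamma^s_ij = (G*[ij,s] - F*[ij,t])/(EG - F^2), Gamma^t_ij = (E*[ij,t] - F*[ij,s])/(EG - F^2)
Gamma_sss = -192/209, Gamma_sst = 0, Gamma_stt = 288/209, Gamma_tss = -112/209, Gamma_tst = 0, Gamma_ttt = 168/209
d^2s/dtau^2 = -(Gamma_sss*(-1/8)^2 + 2*Gamma_sst*(-1/8)*(-2) + Gamma_stt*(-2)^2) = -1149/209
d^2t/dtau^2 = -(Gamma_tss*(-1/8)^2 + 2*Gamma_tst*(-1/8)*(-2) + Gamma_ttt*(-2)^2) = -2681/836


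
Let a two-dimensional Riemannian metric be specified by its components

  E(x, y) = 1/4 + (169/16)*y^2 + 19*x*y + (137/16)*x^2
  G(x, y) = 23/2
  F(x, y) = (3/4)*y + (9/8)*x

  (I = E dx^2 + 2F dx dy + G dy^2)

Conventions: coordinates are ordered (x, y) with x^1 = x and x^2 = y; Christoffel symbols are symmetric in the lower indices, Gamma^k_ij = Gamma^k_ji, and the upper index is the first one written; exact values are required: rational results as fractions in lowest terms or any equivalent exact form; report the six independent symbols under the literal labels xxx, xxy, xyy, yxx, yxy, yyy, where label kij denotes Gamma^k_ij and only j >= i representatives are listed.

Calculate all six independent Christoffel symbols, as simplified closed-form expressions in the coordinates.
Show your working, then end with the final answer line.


E = 1/4 + (169/16)*y^2 + 19*x*y + (137/16)*x^2; F = (3/4)*y + (9/8)*x; G = 23/2
Gamma^k_ij = (1/2) g^{kl} (d_i g_jl + d_j g_il - d_l g_ij), with g^inv = (1/(EG-F^2)) [[G, -F], [-F, E]]
first partials: E_x = 19*y + (137/8)*x, E_y = (169/8)*y + 19*x, F_x = 9/8, F_y = 3/4, G_x = 0, G_y = 0
D = EG - F^2 = 23/8 + (3869/32)*y^2 + (3469/16)*x*y + (6221/64)*x^2
expanded: Gamma^x_xx = (G E_x - 2F F_x + F E_y)/(2D), Gamma^x_xy = (G E_y - F G_x)/(2D), Gamma^x_yy = (2G F_y - G G_x - F G_y)/(2D), Gamma^y_xx = (2E F_x - E E_y - F E_x)/(2D), Gamma^y_xy = (E G_x - F E_y)/(2D), Gamma^y_yy = (E G_y - 2F F_y + F G_x)/(2D); substitute and cancel common factors

Answer: Gamma_xxx = (1368*x^2 + 2433*x*y + 12442*x + 1014*y^2 + 13876*y)/(12442*x^2 + 27752*x*y + 15476*y^2 + 368), Gamma_xxy = (6992*x + 7774*y)/(6221*x^2 + 13876*x*y + 7738*y^2 + 184), Gamma_xyy = 552/(6221*x^2 + 13876*x*y + 7738*y^2 + 184), Gamma_yxx = (-20824*x^3 - 69361*x^2*y - 77064*x*y^2 + 1092*x*y - 608*x - 28561*y^3 + 1218*y^2 - 676*y + 72)/(24884*x^2 + 55504*x*y + 30952*y^2 + 736), Gamma_yxy = (-1368*x^2 - 2433*x*y - 1014*y^2)/(12442*x^2 + 27752*x*y + 15476*y^2 + 368), Gamma_yyy = (-54*x - 36*y)/(6221*x^2 + 13876*x*y + 7738*y^2 + 184)


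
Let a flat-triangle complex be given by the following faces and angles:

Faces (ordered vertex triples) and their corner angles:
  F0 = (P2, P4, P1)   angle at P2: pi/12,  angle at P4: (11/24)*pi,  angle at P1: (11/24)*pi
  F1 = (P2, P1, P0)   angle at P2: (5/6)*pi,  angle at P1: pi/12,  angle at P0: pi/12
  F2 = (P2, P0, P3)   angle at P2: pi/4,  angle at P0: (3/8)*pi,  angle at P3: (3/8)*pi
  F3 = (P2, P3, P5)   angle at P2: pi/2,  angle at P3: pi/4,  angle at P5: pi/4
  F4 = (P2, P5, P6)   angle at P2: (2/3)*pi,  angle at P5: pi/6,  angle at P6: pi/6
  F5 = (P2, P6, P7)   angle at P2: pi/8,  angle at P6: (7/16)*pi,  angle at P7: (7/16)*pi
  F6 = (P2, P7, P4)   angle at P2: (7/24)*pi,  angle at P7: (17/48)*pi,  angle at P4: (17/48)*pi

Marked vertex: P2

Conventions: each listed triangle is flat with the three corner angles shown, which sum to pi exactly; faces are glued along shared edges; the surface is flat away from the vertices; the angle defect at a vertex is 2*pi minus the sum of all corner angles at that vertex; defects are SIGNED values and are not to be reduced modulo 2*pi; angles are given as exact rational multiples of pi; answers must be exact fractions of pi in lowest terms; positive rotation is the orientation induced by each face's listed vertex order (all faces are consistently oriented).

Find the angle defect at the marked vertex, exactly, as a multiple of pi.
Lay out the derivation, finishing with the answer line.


Sum of corner angles at P2: (11/4)*pi
defect = 2*pi - (11/4)*pi

Answer: defect(P2) = (-3/4)*pi
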